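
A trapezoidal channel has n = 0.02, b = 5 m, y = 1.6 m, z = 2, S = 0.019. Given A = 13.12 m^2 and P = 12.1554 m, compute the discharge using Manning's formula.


R = A/P = 13.12/12.1554 = 1.079356
Q = (1/0.02) * 13.12 * 1.079356^(2/3) * 0.019^0.5

95.1460 m^3/s


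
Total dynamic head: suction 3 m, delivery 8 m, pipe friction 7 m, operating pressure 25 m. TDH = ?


TDH = Hs + Hd + hf + Hp = 3 + 8 + 7 + 25 = 43

43 m


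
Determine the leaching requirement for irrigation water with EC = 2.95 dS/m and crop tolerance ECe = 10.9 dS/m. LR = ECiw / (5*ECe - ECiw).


LR = ECiw / (5*ECe - ECiw)
LR = 2.95 / (5*10.9 - 2.95)
LR = 2.95 / 51.5500

0.0572


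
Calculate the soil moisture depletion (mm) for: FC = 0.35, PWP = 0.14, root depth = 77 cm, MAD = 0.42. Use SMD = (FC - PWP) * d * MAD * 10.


SMD = (FC - PWP) * d * MAD * 10
SMD = (0.35 - 0.14) * 77 * 0.42 * 10
SMD = 0.2100 * 77 * 0.42 * 10

67.9140 mm


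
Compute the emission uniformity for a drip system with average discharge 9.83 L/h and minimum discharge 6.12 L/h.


EU = (q_min/q_avg)*100 = (6.12/9.83)*100 = 62.2584%

62.2584 %


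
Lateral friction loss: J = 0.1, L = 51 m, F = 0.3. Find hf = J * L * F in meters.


hf = J * L * F = 0.1 * 51 * 0.3 = 1.5300 m

1.5300 m


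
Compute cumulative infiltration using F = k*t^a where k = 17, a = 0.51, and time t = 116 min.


F = k * t^a = 17 * 116^0.51
F = 17 * 11.294671

192.0094 mm


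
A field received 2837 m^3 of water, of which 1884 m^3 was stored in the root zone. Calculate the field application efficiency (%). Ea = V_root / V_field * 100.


Ea = V_root / V_field * 100 = 1884 / 2837 * 100 = 66.4082%

66.4082 %


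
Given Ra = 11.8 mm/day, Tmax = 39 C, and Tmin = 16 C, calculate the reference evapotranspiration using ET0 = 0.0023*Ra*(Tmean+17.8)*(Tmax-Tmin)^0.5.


Tmean = (Tmax + Tmin)/2 = (39 + 16)/2 = 27.5
ET0 = 0.0023 * 11.8 * (27.5 + 17.8) * sqrt(39 - 16)
ET0 = 0.0023 * 11.8 * 45.3 * 4.795832

5.8962 mm/day


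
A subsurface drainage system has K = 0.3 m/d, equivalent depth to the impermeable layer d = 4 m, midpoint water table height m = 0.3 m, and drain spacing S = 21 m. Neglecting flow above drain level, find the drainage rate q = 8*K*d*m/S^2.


q = 8*K*d*m/S^2
q = 8*0.3*4*0.3/21^2
q = 2.8800 / 441

0.0065 m/d


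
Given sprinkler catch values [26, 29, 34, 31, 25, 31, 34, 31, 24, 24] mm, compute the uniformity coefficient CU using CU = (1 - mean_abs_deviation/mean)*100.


mean = 28.900000 mm
MAD = 3.320000 mm
CU = (1 - 3.320000/28.900000)*100

88.5121 %


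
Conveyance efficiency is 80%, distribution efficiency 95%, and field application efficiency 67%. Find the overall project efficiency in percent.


Ec = 0.8, Eb = 0.95, Ea = 0.67
E = 0.8 * 0.95 * 0.67 * 100 = 50.9200%

50.9200 %


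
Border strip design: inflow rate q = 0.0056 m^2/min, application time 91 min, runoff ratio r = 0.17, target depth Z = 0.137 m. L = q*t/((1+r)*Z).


L = q*t/((1+r)*Z)
L = 0.0056*91/((1+0.17)*0.137)
L = 0.5096/0.16029

3.1792 m


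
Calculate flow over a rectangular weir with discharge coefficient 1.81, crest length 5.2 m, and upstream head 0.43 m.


Q = C * L * H^(3/2) = 1.81 * 5.2 * 0.43^1.5 = 1.81 * 5.2 * 0.281970

2.6539 m^3/s


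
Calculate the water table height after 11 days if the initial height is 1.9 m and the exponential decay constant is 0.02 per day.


m = m0 * exp(-k*t)
m = 1.9 * exp(-0.02 * 11)
m = 1.9 * exp(-0.2200)

1.5248 m


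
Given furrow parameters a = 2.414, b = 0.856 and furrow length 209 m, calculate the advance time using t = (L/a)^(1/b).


t = (L/a)^(1/b)
t = (209/2.414)^(1/0.856)
t = 86.578293^(1/0.856)

183.3700 min


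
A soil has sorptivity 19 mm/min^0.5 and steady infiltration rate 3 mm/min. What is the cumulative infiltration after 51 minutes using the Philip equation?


F = S*sqrt(t) + A*t
F = 19*sqrt(51) + 3*51
F = 19*7.141428 + 153

288.6871 mm


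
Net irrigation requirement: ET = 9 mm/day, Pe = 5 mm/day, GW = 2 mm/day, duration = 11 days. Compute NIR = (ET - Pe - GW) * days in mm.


Daily deficit = ET - Pe - GW = 9 - 5 - 2 = 2 mm/day
NIR = 2 * 11 = 22 mm

22.0000 mm


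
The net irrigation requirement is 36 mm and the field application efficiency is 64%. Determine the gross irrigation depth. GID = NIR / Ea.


Ea = 64% = 0.64
GID = NIR / Ea = 36 / 0.64 = 56.2500 mm

56.2500 mm


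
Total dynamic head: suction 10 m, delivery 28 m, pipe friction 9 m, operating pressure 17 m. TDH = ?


TDH = Hs + Hd + hf + Hp = 10 + 28 + 9 + 17 = 64

64 m


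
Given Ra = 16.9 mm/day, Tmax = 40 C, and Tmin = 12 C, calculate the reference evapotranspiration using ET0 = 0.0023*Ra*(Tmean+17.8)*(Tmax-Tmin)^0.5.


Tmean = (Tmax + Tmin)/2 = (40 + 12)/2 = 26.0
ET0 = 0.0023 * 16.9 * (26.0 + 17.8) * sqrt(40 - 12)
ET0 = 0.0023 * 16.9 * 43.8 * 5.291503

9.0088 mm/day


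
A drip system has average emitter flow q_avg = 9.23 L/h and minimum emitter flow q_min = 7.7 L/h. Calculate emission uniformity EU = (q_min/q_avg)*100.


EU = (q_min/q_avg)*100 = (7.7/9.23)*100 = 83.4236%

83.4236 %


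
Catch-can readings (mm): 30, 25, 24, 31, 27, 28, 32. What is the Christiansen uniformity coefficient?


mean = 28.142857 mm
MAD = 2.448980 mm
CU = (1 - 2.448980/28.142857)*100

91.2980 %


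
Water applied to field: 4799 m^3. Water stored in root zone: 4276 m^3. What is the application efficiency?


Ea = V_root / V_field * 100 = 4276 / 4799 * 100 = 89.1019%

89.1019 %


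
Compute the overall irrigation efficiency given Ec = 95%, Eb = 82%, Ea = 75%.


Ec = 0.95, Eb = 0.82, Ea = 0.75
E = 0.95 * 0.82 * 0.75 * 100 = 58.4250%

58.4250 %


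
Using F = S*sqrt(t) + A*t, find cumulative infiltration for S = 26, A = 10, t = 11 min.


F = S*sqrt(t) + A*t
F = 26*sqrt(11) + 10*11
F = 26*3.316625 + 110

196.2323 mm


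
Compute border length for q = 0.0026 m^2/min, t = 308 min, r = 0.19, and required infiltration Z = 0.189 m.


L = q*t/((1+r)*Z)
L = 0.0026*308/((1+0.19)*0.189)
L = 0.8008/0.22491

3.5605 m


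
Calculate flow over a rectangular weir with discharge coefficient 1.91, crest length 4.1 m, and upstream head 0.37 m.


Q = C * L * H^(3/2) = 1.91 * 4.1 * 0.37^1.5 = 1.91 * 4.1 * 0.225062

1.7625 m^3/s


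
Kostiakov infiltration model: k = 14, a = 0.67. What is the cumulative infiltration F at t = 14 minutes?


F = k * t^a = 14 * 14^0.67
F = 14 * 5.860110

82.0415 mm


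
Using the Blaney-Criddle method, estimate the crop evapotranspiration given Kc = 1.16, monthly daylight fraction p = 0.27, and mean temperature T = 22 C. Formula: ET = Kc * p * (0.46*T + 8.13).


ET = Kc * p * (0.46*T + 8.13)
ET = 1.16 * 0.27 * (0.46*22 + 8.13)
ET = 1.16 * 0.27 * 18.2500

5.7159 mm/day


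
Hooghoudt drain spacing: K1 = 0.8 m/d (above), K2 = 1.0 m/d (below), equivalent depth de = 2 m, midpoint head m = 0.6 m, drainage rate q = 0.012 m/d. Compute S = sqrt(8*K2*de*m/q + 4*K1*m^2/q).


S^2 = 8*K2*de*m/q + 4*K1*m^2/q
S^2 = 8*1.0*2*0.6/0.012 + 4*0.8*0.6^2/0.012
S = sqrt(896.0000)

29.9333 m


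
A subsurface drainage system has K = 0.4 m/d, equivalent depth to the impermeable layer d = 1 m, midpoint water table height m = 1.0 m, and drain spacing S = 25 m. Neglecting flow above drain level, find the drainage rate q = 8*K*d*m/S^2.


q = 8*K*d*m/S^2
q = 8*0.4*1*1.0/25^2
q = 3.2000 / 625

0.0051 m/d


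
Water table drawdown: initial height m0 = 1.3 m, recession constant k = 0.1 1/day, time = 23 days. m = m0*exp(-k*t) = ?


m = m0 * exp(-k*t)
m = 1.3 * exp(-0.1 * 23)
m = 1.3 * exp(-2.3000)

0.1303 m


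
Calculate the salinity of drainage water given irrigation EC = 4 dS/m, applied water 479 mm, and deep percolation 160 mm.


EC_dw = EC_iw * D_iw / D_dw
EC_dw = 4 * 479 / 160
EC_dw = 1916 / 160

11.9750 dS/m


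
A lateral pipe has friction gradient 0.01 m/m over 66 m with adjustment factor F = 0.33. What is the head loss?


hf = J * L * F = 0.01 * 66 * 0.33 = 0.2178 m

0.2178 m


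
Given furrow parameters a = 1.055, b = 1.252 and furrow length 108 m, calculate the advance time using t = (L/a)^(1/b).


t = (L/a)^(1/b)
t = (108/1.055)^(1/1.252)
t = 102.369668^(1/1.252)

40.3244 min


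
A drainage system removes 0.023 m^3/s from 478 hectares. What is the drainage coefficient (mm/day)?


DC = Q * 86400 / (A * 10000) * 1000
DC = 0.023 * 86400 / (478 * 10000) * 1000
DC = 1987200.0000 / 4780000

0.4157 mm/day


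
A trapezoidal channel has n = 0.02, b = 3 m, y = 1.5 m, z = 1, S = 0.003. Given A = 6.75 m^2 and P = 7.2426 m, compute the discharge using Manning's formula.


R = A/P = 6.75/7.2426 = 0.931986
Q = (1/0.02) * 6.75 * 0.931986^(2/3) * 0.003^0.5

17.6376 m^3/s


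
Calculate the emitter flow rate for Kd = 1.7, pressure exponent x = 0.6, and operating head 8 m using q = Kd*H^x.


q = Kd * H^x = 1.7 * 8^0.6 = 1.7 * 3.482202

5.9197 L/h


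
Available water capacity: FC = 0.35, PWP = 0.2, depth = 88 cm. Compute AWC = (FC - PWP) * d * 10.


AWC = (FC - PWP) * d * 10
AWC = (0.35 - 0.2) * 88 * 10
AWC = 0.1500 * 88 * 10

132.0000 mm


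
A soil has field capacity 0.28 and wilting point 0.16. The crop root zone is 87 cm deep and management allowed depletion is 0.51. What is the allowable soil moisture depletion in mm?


SMD = (FC - PWP) * d * MAD * 10
SMD = (0.28 - 0.16) * 87 * 0.51 * 10
SMD = 0.1200 * 87 * 0.51 * 10

53.2440 mm


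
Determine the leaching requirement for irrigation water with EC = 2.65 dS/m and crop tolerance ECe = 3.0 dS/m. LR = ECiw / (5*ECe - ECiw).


LR = ECiw / (5*ECe - ECiw)
LR = 2.65 / (5*3.0 - 2.65)
LR = 2.65 / 12.3500

0.2146


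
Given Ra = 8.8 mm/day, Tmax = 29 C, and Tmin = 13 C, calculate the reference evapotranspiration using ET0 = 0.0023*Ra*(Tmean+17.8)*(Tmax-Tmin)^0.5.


Tmean = (Tmax + Tmin)/2 = (29 + 13)/2 = 21.0
ET0 = 0.0023 * 8.8 * (21.0 + 17.8) * sqrt(29 - 13)
ET0 = 0.0023 * 8.8 * 38.8 * 4.000000

3.1412 mm/day


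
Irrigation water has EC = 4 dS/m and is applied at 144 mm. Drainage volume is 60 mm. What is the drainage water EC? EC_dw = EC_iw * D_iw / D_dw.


EC_dw = EC_iw * D_iw / D_dw
EC_dw = 4 * 144 / 60
EC_dw = 576 / 60

9.6000 dS/m


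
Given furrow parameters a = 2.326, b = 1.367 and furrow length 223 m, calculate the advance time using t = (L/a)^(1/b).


t = (L/a)^(1/b)
t = (223/2.326)^(1/1.367)
t = 95.872743^(1/1.367)

28.1622 min


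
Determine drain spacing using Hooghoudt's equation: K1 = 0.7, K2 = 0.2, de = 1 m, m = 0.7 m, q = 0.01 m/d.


S^2 = 8*K2*de*m/q + 4*K1*m^2/q
S^2 = 8*0.2*1*0.7/0.01 + 4*0.7*0.7^2/0.01
S = sqrt(249.2000)

15.7861 m


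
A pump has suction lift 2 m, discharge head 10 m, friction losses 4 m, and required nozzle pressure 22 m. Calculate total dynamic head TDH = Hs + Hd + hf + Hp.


TDH = Hs + Hd + hf + Hp = 2 + 10 + 4 + 22 = 38

38 m


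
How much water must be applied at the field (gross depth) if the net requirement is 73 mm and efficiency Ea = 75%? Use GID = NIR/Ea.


Ea = 75% = 0.75
GID = NIR / Ea = 73 / 0.75 = 97.3333 mm

97.3333 mm


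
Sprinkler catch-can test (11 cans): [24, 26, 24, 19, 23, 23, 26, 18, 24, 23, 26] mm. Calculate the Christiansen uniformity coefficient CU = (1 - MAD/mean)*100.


mean = 23.272727 mm
MAD = 1.884298 mm
CU = (1 - 1.884298/23.272727)*100

91.9034 %


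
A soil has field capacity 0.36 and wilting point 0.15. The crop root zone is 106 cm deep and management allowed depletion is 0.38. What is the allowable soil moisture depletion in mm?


SMD = (FC - PWP) * d * MAD * 10
SMD = (0.36 - 0.15) * 106 * 0.38 * 10
SMD = 0.2100 * 106 * 0.38 * 10

84.5880 mm


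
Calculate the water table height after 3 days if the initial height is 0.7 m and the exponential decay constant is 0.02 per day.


m = m0 * exp(-k*t)
m = 0.7 * exp(-0.02 * 3)
m = 0.7 * exp(-0.0600)

0.6592 m


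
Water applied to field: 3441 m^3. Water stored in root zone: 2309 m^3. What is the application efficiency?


Ea = V_root / V_field * 100 = 2309 / 3441 * 100 = 67.1026%

67.1026 %


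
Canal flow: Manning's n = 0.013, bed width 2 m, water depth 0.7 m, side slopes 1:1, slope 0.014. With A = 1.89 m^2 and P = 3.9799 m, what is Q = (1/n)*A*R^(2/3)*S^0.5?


R = A/P = 1.89/3.9799 = 0.474886
Q = (1/0.013) * 1.89 * 0.474886^(2/3) * 0.014^0.5

10.4707 m^3/s


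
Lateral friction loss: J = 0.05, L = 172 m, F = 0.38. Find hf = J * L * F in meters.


hf = J * L * F = 0.05 * 172 * 0.38 = 3.2680 m

3.2680 m


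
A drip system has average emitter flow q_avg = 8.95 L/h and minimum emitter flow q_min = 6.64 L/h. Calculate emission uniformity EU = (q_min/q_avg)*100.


EU = (q_min/q_avg)*100 = (6.64/8.95)*100 = 74.1899%

74.1899 %


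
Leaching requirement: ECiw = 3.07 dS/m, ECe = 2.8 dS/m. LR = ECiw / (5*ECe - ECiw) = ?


LR = ECiw / (5*ECe - ECiw)
LR = 3.07 / (5*2.8 - 3.07)
LR = 3.07 / 10.9300

0.2809


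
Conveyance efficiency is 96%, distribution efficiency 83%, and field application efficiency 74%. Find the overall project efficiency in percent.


Ec = 0.96, Eb = 0.83, Ea = 0.74
E = 0.96 * 0.83 * 0.74 * 100 = 58.9632%

58.9632 %


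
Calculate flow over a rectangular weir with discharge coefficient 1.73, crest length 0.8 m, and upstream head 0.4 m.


Q = C * L * H^(3/2) = 1.73 * 0.8 * 0.4^1.5 = 1.73 * 0.8 * 0.252982

0.3501 m^3/s


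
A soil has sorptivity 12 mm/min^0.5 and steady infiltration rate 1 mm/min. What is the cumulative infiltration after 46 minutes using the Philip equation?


F = S*sqrt(t) + A*t
F = 12*sqrt(46) + 1*46
F = 12*6.782330 + 46

127.3880 mm


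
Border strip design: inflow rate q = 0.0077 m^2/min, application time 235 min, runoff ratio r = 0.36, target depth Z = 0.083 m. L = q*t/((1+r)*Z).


L = q*t/((1+r)*Z)
L = 0.0077*235/((1+0.36)*0.083)
L = 1.8095/0.11288

16.0303 m


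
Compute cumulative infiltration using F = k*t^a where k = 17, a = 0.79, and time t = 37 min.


F = k * t^a = 17 * 37^0.79
F = 17 * 17.333224

294.6648 mm


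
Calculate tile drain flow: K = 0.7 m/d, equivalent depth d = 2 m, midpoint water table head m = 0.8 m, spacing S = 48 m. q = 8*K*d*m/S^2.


q = 8*K*d*m/S^2
q = 8*0.7*2*0.8/48^2
q = 8.9600 / 2304

0.0039 m/d


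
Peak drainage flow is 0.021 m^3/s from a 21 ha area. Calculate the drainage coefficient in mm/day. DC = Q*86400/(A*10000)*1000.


DC = Q * 86400 / (A * 10000) * 1000
DC = 0.021 * 86400 / (21 * 10000) * 1000
DC = 1814400.0000 / 210000

8.6400 mm/day


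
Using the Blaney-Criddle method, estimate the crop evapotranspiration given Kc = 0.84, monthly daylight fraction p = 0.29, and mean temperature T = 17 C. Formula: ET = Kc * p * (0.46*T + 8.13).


ET = Kc * p * (0.46*T + 8.13)
ET = 0.84 * 0.29 * (0.46*17 + 8.13)
ET = 0.84 * 0.29 * 15.9500

3.8854 mm/day


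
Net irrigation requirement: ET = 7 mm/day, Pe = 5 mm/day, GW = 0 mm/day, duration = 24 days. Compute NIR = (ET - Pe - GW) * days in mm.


Daily deficit = ET - Pe - GW = 7 - 5 - 0 = 2 mm/day
NIR = 2 * 24 = 48 mm

48.0000 mm


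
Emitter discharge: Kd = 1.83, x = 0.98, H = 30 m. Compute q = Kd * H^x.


q = Kd * H^x = 1.83 * 30^0.98 = 1.83 * 28.027143

51.2897 L/h


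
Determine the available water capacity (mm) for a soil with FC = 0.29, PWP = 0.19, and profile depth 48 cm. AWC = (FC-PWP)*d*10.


AWC = (FC - PWP) * d * 10
AWC = (0.29 - 0.19) * 48 * 10
AWC = 0.1000 * 48 * 10

48.0000 mm


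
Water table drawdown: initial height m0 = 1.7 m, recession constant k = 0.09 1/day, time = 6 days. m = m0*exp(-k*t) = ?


m = m0 * exp(-k*t)
m = 1.7 * exp(-0.09 * 6)
m = 1.7 * exp(-0.5400)

0.9907 m


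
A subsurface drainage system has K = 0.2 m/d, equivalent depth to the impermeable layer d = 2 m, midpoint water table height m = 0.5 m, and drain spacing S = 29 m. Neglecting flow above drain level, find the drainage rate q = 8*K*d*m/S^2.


q = 8*K*d*m/S^2
q = 8*0.2*2*0.5/29^2
q = 1.6000 / 841

0.0019 m/d


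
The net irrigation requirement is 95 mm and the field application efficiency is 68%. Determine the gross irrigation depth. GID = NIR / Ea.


Ea = 68% = 0.68
GID = NIR / Ea = 95 / 0.68 = 139.7059 mm

139.7059 mm


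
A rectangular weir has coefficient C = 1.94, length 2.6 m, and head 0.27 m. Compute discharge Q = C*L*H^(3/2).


Q = C * L * H^(3/2) = 1.94 * 2.6 * 0.27^1.5 = 1.94 * 2.6 * 0.140296

0.7077 m^3/s


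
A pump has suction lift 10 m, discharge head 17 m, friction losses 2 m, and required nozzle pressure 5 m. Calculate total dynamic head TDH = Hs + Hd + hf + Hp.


TDH = Hs + Hd + hf + Hp = 10 + 17 + 2 + 5 = 34

34 m


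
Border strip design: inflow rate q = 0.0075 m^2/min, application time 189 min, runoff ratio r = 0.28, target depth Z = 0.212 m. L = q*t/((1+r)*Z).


L = q*t/((1+r)*Z)
L = 0.0075*189/((1+0.28)*0.212)
L = 1.4175/0.27136

5.2237 m


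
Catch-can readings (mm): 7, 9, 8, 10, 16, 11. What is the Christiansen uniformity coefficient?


mean = 10.166667 mm
MAD = 2.222222 mm
CU = (1 - 2.222222/10.166667)*100

78.1421 %


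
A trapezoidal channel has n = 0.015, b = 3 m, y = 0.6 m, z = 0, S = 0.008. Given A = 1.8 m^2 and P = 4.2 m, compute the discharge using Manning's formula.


R = A/P = 1.8/4.2 = 0.428571
Q = (1/0.015) * 1.8 * 0.428571^(2/3) * 0.008^0.5

6.1011 m^3/s


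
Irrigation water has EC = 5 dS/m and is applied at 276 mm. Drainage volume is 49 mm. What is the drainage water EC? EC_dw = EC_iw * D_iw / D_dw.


EC_dw = EC_iw * D_iw / D_dw
EC_dw = 5 * 276 / 49
EC_dw = 1380 / 49

28.1633 dS/m


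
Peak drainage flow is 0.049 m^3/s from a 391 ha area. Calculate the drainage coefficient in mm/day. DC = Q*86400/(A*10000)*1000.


DC = Q * 86400 / (A * 10000) * 1000
DC = 0.049 * 86400 / (391 * 10000) * 1000
DC = 4233600.0000 / 3910000

1.0828 mm/day


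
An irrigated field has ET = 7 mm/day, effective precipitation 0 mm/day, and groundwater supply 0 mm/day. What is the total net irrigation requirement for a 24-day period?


Daily deficit = ET - Pe - GW = 7 - 0 - 0 = 7 mm/day
NIR = 7 * 24 = 168 mm

168.0000 mm


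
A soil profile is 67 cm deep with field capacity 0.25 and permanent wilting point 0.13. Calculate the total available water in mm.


AWC = (FC - PWP) * d * 10
AWC = (0.25 - 0.13) * 67 * 10
AWC = 0.1200 * 67 * 10

80.4000 mm


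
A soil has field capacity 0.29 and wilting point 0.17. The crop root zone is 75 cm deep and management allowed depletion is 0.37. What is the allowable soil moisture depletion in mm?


SMD = (FC - PWP) * d * MAD * 10
SMD = (0.29 - 0.17) * 75 * 0.37 * 10
SMD = 0.1200 * 75 * 0.37 * 10

33.3000 mm


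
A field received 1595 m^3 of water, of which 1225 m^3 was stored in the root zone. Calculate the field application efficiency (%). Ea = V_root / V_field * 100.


Ea = V_root / V_field * 100 = 1225 / 1595 * 100 = 76.8025%

76.8025 %


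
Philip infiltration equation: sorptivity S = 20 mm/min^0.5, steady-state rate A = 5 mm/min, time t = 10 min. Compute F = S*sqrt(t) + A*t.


F = S*sqrt(t) + A*t
F = 20*sqrt(10) + 5*10
F = 20*3.162278 + 50

113.2456 mm


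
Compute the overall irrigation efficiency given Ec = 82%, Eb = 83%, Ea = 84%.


Ec = 0.82, Eb = 0.83, Ea = 0.84
E = 0.82 * 0.83 * 0.84 * 100 = 57.1704%

57.1704 %


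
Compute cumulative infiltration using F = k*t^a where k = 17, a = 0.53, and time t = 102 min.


F = k * t^a = 17 * 102^0.53
F = 17 * 11.602674

197.2455 mm


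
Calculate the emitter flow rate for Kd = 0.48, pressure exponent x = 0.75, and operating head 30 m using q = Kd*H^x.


q = Kd * H^x = 0.48 * 30^0.75 = 0.48 * 12.818610

6.1529 L/h


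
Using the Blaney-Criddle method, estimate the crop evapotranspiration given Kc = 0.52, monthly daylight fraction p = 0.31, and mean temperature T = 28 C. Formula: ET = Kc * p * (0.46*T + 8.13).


ET = Kc * p * (0.46*T + 8.13)
ET = 0.52 * 0.31 * (0.46*28 + 8.13)
ET = 0.52 * 0.31 * 21.0100

3.3868 mm/day


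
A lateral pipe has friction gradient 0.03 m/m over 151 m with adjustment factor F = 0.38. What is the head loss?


hf = J * L * F = 0.03 * 151 * 0.38 = 1.7214 m

1.7214 m


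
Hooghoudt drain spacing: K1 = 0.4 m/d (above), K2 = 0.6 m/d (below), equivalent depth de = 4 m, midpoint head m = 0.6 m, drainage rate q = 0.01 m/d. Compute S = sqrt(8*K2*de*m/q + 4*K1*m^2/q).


S^2 = 8*K2*de*m/q + 4*K1*m^2/q
S^2 = 8*0.6*4*0.6/0.01 + 4*0.4*0.6^2/0.01
S = sqrt(1209.6000)

34.7793 m


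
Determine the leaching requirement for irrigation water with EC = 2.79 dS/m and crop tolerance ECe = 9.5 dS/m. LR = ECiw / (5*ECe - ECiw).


LR = ECiw / (5*ECe - ECiw)
LR = 2.79 / (5*9.5 - 2.79)
LR = 2.79 / 44.7100

0.0624


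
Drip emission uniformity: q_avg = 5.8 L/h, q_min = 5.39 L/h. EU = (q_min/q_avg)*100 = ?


EU = (q_min/q_avg)*100 = (5.39/5.8)*100 = 92.9310%

92.9310 %


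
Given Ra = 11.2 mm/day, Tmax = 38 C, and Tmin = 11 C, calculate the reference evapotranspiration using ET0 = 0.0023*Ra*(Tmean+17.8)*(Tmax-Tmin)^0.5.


Tmean = (Tmax + Tmin)/2 = (38 + 11)/2 = 24.5
ET0 = 0.0023 * 11.2 * (24.5 + 17.8) * sqrt(38 - 11)
ET0 = 0.0023 * 11.2 * 42.3 * 5.196152

5.6620 mm/day


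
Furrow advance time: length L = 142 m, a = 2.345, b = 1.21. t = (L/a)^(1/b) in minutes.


t = (L/a)^(1/b)
t = (142/2.345)^(1/1.21)
t = 60.554371^(1/1.21)

29.7062 min


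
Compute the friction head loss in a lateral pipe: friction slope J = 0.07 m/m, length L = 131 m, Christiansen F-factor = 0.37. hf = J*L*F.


hf = J * L * F = 0.07 * 131 * 0.37 = 3.3929 m

3.3929 m


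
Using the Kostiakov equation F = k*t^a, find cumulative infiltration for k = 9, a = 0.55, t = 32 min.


F = k * t^a = 9 * 32^0.55
F = 9 * 6.727171

60.5445 mm


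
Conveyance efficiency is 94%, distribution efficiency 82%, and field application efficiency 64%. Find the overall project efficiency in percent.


Ec = 0.94, Eb = 0.82, Ea = 0.64
E = 0.94 * 0.82 * 0.64 * 100 = 49.3312%

49.3312 %


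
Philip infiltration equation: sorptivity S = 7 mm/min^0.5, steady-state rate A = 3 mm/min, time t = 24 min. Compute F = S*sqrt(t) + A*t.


F = S*sqrt(t) + A*t
F = 7*sqrt(24) + 3*24
F = 7*4.898979 + 72

106.2929 mm


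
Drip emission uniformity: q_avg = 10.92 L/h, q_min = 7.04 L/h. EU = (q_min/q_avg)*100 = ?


EU = (q_min/q_avg)*100 = (7.04/10.92)*100 = 64.4689%

64.4689 %


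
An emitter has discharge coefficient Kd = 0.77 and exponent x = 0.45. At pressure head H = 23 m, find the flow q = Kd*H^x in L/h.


q = Kd * H^x = 0.77 * 23^0.45 = 0.77 * 4.099940

3.1570 L/h


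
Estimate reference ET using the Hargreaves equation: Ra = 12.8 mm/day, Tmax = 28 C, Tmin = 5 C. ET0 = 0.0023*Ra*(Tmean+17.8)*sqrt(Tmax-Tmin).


Tmean = (Tmax + Tmin)/2 = (28 + 5)/2 = 16.5
ET0 = 0.0023 * 12.8 * (16.5 + 17.8) * sqrt(28 - 5)
ET0 = 0.0023 * 12.8 * 34.3 * 4.795832

4.8428 mm/day


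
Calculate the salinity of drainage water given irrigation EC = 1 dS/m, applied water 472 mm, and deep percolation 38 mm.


EC_dw = EC_iw * D_iw / D_dw
EC_dw = 1 * 472 / 38
EC_dw = 472 / 38

12.4211 dS/m


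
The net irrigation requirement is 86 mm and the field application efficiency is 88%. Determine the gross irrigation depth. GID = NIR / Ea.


Ea = 88% = 0.88
GID = NIR / Ea = 86 / 0.88 = 97.7273 mm

97.7273 mm


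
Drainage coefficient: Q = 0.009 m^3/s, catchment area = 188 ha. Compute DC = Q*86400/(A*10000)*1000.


DC = Q * 86400 / (A * 10000) * 1000
DC = 0.009 * 86400 / (188 * 10000) * 1000
DC = 777600.0000 / 1880000

0.4136 mm/day


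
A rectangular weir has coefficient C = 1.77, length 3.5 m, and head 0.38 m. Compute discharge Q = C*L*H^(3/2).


Q = C * L * H^(3/2) = 1.77 * 3.5 * 0.38^1.5 = 1.77 * 3.5 * 0.234248

1.4512 m^3/s


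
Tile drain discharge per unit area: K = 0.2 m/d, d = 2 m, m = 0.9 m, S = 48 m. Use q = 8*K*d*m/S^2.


q = 8*K*d*m/S^2
q = 8*0.2*2*0.9/48^2
q = 2.8800 / 2304

0.0013 m/d


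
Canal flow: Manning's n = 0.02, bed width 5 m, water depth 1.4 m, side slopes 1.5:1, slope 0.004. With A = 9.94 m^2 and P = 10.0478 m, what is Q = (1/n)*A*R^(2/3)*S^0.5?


R = A/P = 9.94/10.0478 = 0.989271
Q = (1/0.02) * 9.94 * 0.989271^(2/3) * 0.004^0.5

31.2078 m^3/s


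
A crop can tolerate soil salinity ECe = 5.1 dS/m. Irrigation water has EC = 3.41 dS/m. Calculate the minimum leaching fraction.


LR = ECiw / (5*ECe - ECiw)
LR = 3.41 / (5*5.1 - 3.41)
LR = 3.41 / 22.0900

0.1544


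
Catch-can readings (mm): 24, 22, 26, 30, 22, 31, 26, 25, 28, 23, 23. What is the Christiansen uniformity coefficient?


mean = 25.454545 mm
MAD = 2.495868 mm
CU = (1 - 2.495868/25.454545)*100

90.1948 %


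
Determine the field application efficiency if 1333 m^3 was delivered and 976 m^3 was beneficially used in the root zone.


Ea = V_root / V_field * 100 = 976 / 1333 * 100 = 73.2183%

73.2183 %


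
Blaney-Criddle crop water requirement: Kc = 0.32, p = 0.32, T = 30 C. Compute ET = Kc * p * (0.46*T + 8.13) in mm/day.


ET = Kc * p * (0.46*T + 8.13)
ET = 0.32 * 0.32 * (0.46*30 + 8.13)
ET = 0.32 * 0.32 * 21.9300

2.2456 mm/day


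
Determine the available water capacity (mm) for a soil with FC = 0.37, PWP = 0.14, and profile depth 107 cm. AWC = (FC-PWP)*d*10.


AWC = (FC - PWP) * d * 10
AWC = (0.37 - 0.14) * 107 * 10
AWC = 0.2300 * 107 * 10

246.1000 mm


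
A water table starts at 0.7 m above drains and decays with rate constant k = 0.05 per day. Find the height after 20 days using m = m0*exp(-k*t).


m = m0 * exp(-k*t)
m = 0.7 * exp(-0.05 * 20)
m = 0.7 * exp(-1.0000)

0.2575 m


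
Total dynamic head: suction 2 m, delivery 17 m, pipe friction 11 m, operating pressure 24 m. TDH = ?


TDH = Hs + Hd + hf + Hp = 2 + 17 + 11 + 24 = 54

54 m


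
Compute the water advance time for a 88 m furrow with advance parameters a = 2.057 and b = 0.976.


t = (L/a)^(1/b)
t = (88/2.057)^(1/0.976)
t = 42.780749^(1/0.976)

46.9203 min


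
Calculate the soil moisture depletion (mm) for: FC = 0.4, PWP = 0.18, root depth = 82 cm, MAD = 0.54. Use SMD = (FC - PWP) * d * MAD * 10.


SMD = (FC - PWP) * d * MAD * 10
SMD = (0.4 - 0.18) * 82 * 0.54 * 10
SMD = 0.2200 * 82 * 0.54 * 10

97.4160 mm


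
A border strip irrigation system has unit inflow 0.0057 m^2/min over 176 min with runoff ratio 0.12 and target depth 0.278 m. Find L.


L = q*t/((1+r)*Z)
L = 0.0057*176/((1+0.12)*0.278)
L = 1.0032/0.31136

3.2220 m


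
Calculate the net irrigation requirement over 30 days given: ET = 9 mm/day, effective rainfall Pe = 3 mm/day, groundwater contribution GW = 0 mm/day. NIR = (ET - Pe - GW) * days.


Daily deficit = ET - Pe - GW = 9 - 3 - 0 = 6 mm/day
NIR = 6 * 30 = 180 mm

180.0000 mm


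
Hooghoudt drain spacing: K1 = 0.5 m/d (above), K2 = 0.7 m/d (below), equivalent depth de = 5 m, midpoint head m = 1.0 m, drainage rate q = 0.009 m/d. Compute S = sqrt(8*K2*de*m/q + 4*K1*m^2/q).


S^2 = 8*K2*de*m/q + 4*K1*m^2/q
S^2 = 8*0.7*5*1.0/0.009 + 4*0.5*1.0^2/0.009
S = sqrt(3333.3333)

57.7350 m


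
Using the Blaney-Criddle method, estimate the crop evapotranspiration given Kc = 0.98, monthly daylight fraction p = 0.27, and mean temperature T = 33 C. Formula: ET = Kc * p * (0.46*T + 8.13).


ET = Kc * p * (0.46*T + 8.13)
ET = 0.98 * 0.27 * (0.46*33 + 8.13)
ET = 0.98 * 0.27 * 23.3100

6.1678 mm/day


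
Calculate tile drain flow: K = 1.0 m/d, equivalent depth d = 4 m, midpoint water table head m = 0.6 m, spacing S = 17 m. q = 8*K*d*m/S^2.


q = 8*K*d*m/S^2
q = 8*1.0*4*0.6/17^2
q = 19.2000 / 289

0.0664 m/d


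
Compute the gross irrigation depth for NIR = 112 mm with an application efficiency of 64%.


Ea = 64% = 0.64
GID = NIR / Ea = 112 / 0.64 = 175.0000 mm

175.0000 mm


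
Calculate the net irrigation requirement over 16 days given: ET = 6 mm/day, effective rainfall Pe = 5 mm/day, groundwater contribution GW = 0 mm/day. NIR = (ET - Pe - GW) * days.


Daily deficit = ET - Pe - GW = 6 - 5 - 0 = 1 mm/day
NIR = 1 * 16 = 16 mm

16.0000 mm


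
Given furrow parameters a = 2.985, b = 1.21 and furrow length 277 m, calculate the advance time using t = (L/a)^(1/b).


t = (L/a)^(1/b)
t = (277/2.985)^(1/1.21)
t = 92.797320^(1/1.21)

42.2729 min


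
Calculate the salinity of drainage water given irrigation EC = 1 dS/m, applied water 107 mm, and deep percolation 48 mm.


EC_dw = EC_iw * D_iw / D_dw
EC_dw = 1 * 107 / 48
EC_dw = 107 / 48

2.2292 dS/m


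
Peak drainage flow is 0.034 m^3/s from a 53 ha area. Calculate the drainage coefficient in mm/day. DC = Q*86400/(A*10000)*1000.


DC = Q * 86400 / (A * 10000) * 1000
DC = 0.034 * 86400 / (53 * 10000) * 1000
DC = 2937600.0000 / 530000

5.5426 mm/day


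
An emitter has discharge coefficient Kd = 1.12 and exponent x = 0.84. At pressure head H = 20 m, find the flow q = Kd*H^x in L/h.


q = Kd * H^x = 1.12 * 20^0.84 = 1.12 * 12.384121

13.8702 L/h


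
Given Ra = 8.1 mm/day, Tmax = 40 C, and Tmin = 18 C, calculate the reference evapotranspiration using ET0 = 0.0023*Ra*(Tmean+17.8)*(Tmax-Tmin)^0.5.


Tmean = (Tmax + Tmin)/2 = (40 + 18)/2 = 29.0
ET0 = 0.0023 * 8.1 * (29.0 + 17.8) * sqrt(40 - 18)
ET0 = 0.0023 * 8.1 * 46.8 * 4.690416

4.0895 mm/day


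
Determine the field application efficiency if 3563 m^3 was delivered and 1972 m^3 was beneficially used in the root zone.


Ea = V_root / V_field * 100 = 1972 / 3563 * 100 = 55.3466%

55.3466 %


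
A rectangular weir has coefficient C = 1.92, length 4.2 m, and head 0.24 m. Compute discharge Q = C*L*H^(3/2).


Q = C * L * H^(3/2) = 1.92 * 4.2 * 0.24^1.5 = 1.92 * 4.2 * 0.117576

0.9481 m^3/s


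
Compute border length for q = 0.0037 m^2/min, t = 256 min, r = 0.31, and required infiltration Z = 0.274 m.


L = q*t/((1+r)*Z)
L = 0.0037*256/((1+0.31)*0.274)
L = 0.9472/0.35894

2.6389 m


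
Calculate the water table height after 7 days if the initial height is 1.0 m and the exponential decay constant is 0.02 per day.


m = m0 * exp(-k*t)
m = 1.0 * exp(-0.02 * 7)
m = 1.0 * exp(-0.1400)

0.8694 m


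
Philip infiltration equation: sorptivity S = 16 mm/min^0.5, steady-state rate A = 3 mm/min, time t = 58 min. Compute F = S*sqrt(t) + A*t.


F = S*sqrt(t) + A*t
F = 16*sqrt(58) + 3*58
F = 16*7.615773 + 174

295.8524 mm


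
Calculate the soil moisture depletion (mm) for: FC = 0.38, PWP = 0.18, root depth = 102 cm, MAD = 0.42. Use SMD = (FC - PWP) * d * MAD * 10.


SMD = (FC - PWP) * d * MAD * 10
SMD = (0.38 - 0.18) * 102 * 0.42 * 10
SMD = 0.2000 * 102 * 0.42 * 10

85.6800 mm


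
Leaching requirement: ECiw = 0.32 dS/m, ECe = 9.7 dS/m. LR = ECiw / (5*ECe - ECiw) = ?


LR = ECiw / (5*ECe - ECiw)
LR = 0.32 / (5*9.7 - 0.32)
LR = 0.32 / 48.1800

0.0066


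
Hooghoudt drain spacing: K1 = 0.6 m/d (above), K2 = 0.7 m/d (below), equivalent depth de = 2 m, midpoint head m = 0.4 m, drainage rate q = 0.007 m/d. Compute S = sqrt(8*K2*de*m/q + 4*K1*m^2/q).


S^2 = 8*K2*de*m/q + 4*K1*m^2/q
S^2 = 8*0.7*2*0.4/0.007 + 4*0.6*0.4^2/0.007
S = sqrt(694.8571)

26.3601 m


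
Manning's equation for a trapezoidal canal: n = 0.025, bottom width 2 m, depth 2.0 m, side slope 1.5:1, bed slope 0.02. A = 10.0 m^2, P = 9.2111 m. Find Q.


R = A/P = 10.0/9.2111 = 1.085647
Q = (1/0.025) * 10.0 * 1.085647^(2/3) * 0.02^0.5

59.7541 m^3/s


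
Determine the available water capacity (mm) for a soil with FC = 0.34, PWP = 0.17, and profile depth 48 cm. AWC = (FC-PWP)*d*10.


AWC = (FC - PWP) * d * 10
AWC = (0.34 - 0.17) * 48 * 10
AWC = 0.1700 * 48 * 10

81.6000 mm


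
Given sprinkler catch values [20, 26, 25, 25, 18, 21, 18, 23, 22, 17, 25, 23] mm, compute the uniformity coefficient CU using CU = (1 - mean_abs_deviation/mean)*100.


mean = 21.916667 mm
MAD = 2.597222 mm
CU = (1 - 2.597222/21.916667)*100

88.1496 %


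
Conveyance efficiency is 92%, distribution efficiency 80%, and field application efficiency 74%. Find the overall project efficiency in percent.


Ec = 0.92, Eb = 0.8, Ea = 0.74
E = 0.92 * 0.8 * 0.74 * 100 = 54.4640%

54.4640 %


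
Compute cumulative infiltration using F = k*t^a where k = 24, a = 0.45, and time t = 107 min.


F = k * t^a = 24 * 107^0.45
F = 24 * 8.188846

196.5323 mm


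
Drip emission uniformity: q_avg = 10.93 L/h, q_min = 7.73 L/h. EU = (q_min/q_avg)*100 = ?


EU = (q_min/q_avg)*100 = (7.73/10.93)*100 = 70.7228%

70.7228 %


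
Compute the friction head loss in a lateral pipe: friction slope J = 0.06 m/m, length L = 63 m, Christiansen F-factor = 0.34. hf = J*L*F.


hf = J * L * F = 0.06 * 63 * 0.34 = 1.2852 m

1.2852 m


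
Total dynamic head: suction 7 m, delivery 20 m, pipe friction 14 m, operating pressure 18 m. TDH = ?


TDH = Hs + Hd + hf + Hp = 7 + 20 + 14 + 18 = 59

59 m


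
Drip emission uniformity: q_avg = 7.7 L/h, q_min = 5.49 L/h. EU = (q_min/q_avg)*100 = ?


EU = (q_min/q_avg)*100 = (5.49/7.7)*100 = 71.2987%

71.2987 %


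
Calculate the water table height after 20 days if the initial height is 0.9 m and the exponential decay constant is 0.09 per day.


m = m0 * exp(-k*t)
m = 0.9 * exp(-0.09 * 20)
m = 0.9 * exp(-1.8000)

0.1488 m


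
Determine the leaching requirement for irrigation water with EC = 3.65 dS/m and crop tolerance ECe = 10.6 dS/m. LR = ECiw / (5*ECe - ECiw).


LR = ECiw / (5*ECe - ECiw)
LR = 3.65 / (5*10.6 - 3.65)
LR = 3.65 / 49.3500

0.0740


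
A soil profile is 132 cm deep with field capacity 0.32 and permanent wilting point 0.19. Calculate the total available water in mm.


AWC = (FC - PWP) * d * 10
AWC = (0.32 - 0.19) * 132 * 10
AWC = 0.1300 * 132 * 10

171.6000 mm


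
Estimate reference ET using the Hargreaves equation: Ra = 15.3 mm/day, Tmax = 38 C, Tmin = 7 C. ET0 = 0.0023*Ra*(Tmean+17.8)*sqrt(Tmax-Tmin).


Tmean = (Tmax + Tmin)/2 = (38 + 7)/2 = 22.5
ET0 = 0.0023 * 15.3 * (22.5 + 17.8) * sqrt(38 - 7)
ET0 = 0.0023 * 15.3 * 40.3 * 5.567764

7.8960 mm/day


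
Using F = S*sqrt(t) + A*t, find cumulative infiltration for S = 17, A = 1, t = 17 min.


F = S*sqrt(t) + A*t
F = 17*sqrt(17) + 1*17
F = 17*4.123106 + 17

87.0928 mm


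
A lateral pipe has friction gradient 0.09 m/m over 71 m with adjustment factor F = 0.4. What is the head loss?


hf = J * L * F = 0.09 * 71 * 0.4 = 2.5560 m

2.5560 m


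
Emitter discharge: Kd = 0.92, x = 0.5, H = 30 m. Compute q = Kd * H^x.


q = Kd * H^x = 0.92 * 30^0.5 = 0.92 * 5.477226

5.0390 L/h


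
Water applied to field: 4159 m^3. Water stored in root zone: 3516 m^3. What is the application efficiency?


Ea = V_root / V_field * 100 = 3516 / 4159 * 100 = 84.5396%

84.5396 %


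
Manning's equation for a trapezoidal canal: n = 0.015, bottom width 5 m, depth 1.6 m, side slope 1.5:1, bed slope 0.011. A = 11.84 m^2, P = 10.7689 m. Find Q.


R = A/P = 11.84/10.7689 = 1.099462
Q = (1/0.015) * 11.84 * 1.099462^(2/3) * 0.011^0.5

88.1882 m^3/s


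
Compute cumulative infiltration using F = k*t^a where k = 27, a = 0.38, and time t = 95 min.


F = k * t^a = 27 * 95^0.38
F = 27 * 5.643324

152.3697 mm


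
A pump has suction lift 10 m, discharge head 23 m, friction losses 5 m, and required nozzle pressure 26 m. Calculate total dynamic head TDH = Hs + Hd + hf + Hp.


TDH = Hs + Hd + hf + Hp = 10 + 23 + 5 + 26 = 64

64 m


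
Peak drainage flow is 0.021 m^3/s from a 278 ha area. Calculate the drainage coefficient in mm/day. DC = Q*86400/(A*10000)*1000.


DC = Q * 86400 / (A * 10000) * 1000
DC = 0.021 * 86400 / (278 * 10000) * 1000
DC = 1814400.0000 / 2780000

0.6527 mm/day


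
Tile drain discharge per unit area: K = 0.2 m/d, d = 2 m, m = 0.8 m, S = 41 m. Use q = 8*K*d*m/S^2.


q = 8*K*d*m/S^2
q = 8*0.2*2*0.8/41^2
q = 2.5600 / 1681

0.0015 m/d


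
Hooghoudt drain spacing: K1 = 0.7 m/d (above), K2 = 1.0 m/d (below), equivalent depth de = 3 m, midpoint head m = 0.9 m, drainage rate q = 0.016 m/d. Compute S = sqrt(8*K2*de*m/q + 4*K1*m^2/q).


S^2 = 8*K2*de*m/q + 4*K1*m^2/q
S^2 = 8*1.0*3*0.9/0.016 + 4*0.7*0.9^2/0.016
S = sqrt(1491.7500)

38.6232 m


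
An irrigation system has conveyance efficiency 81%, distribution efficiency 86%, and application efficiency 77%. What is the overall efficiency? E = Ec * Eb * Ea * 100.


Ec = 0.81, Eb = 0.86, Ea = 0.77
E = 0.81 * 0.86 * 0.77 * 100 = 53.6382%

53.6382 %


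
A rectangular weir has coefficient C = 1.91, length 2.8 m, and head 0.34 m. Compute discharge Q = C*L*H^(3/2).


Q = C * L * H^(3/2) = 1.91 * 2.8 * 0.34^1.5 = 1.91 * 2.8 * 0.198252

1.0603 m^3/s


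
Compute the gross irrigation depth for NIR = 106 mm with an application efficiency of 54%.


Ea = 54% = 0.54
GID = NIR / Ea = 106 / 0.54 = 196.2963 mm

196.2963 mm


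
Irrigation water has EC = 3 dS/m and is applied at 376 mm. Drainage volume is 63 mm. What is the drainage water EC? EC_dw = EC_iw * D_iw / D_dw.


EC_dw = EC_iw * D_iw / D_dw
EC_dw = 3 * 376 / 63
EC_dw = 1128 / 63

17.9048 dS/m


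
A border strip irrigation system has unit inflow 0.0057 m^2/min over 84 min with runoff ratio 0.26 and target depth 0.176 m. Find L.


L = q*t/((1+r)*Z)
L = 0.0057*84/((1+0.26)*0.176)
L = 0.4788/0.22176

2.1591 m


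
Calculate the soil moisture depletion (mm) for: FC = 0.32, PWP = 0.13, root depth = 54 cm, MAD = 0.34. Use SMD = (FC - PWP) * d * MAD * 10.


SMD = (FC - PWP) * d * MAD * 10
SMD = (0.32 - 0.13) * 54 * 0.34 * 10
SMD = 0.1900 * 54 * 0.34 * 10

34.8840 mm


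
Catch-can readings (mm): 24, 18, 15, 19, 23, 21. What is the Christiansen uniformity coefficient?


mean = 20.000000 mm
MAD = 2.666667 mm
CU = (1 - 2.666667/20.000000)*100

86.6667 %


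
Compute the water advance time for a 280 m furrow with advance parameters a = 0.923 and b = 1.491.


t = (L/a)^(1/b)
t = (280/0.923)^(1/1.491)
t = 303.358613^(1/1.491)

46.1982 min


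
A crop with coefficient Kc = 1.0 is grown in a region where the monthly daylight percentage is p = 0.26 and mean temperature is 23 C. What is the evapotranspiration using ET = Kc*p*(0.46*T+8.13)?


ET = Kc * p * (0.46*T + 8.13)
ET = 1.0 * 0.26 * (0.46*23 + 8.13)
ET = 1.0 * 0.26 * 18.7100

4.8646 mm/day


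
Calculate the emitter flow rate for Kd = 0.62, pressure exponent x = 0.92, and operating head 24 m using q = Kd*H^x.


q = Kd * H^x = 0.62 * 24^0.92 = 0.62 * 18.612056

11.5395 L/h


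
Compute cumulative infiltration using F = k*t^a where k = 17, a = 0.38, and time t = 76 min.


F = k * t^a = 17 * 76^0.38
F = 17 * 5.184527

88.1370 mm


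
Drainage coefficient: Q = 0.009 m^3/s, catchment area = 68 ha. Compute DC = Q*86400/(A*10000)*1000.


DC = Q * 86400 / (A * 10000) * 1000
DC = 0.009 * 86400 / (68 * 10000) * 1000
DC = 777600.0000 / 680000

1.1435 mm/day


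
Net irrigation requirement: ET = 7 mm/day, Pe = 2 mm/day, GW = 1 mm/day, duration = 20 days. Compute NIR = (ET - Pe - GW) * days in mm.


Daily deficit = ET - Pe - GW = 7 - 2 - 1 = 4 mm/day
NIR = 4 * 20 = 80 mm

80.0000 mm


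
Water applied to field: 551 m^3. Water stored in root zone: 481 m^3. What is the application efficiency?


Ea = V_root / V_field * 100 = 481 / 551 * 100 = 87.2958%

87.2958 %


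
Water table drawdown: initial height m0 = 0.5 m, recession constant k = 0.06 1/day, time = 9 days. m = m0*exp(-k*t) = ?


m = m0 * exp(-k*t)
m = 0.5 * exp(-0.06 * 9)
m = 0.5 * exp(-0.5400)

0.2914 m


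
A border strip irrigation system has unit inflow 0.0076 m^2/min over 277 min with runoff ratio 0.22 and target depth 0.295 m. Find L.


L = q*t/((1+r)*Z)
L = 0.0076*277/((1+0.22)*0.295)
L = 2.1052/0.3599

5.8494 m


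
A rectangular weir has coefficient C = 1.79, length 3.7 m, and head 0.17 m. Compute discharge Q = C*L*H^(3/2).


Q = C * L * H^(3/2) = 1.79 * 3.7 * 0.17^1.5 = 1.79 * 3.7 * 0.070093

0.4642 m^3/s


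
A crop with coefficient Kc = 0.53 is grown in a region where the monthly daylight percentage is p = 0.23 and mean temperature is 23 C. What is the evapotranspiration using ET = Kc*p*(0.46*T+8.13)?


ET = Kc * p * (0.46*T + 8.13)
ET = 0.53 * 0.23 * (0.46*23 + 8.13)
ET = 0.53 * 0.23 * 18.7100

2.2807 mm/day
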